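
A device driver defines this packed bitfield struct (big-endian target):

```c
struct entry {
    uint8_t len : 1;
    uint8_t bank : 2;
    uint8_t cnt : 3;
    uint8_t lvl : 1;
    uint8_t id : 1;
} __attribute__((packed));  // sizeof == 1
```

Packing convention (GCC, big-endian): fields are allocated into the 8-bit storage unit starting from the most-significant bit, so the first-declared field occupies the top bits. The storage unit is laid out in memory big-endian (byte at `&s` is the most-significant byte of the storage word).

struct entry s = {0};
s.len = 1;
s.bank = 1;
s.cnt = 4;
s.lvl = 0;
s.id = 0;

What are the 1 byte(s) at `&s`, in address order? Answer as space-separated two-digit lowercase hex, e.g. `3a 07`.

[7+:1] len=1 & 0x1 = 0x1; word=0x80
[5+:2] bank=1 & 0x3 = 0x1; word=0xa0
[2+:3] cnt=4 & 0x7 = 0x4; word=0xb0
[1+:1] lvl=0 & 0x1 = 0x0; word=0xb0
[0+:1] id=0 & 0x1 = 0x0; word=0xb0
word = 0xb0 → big-endian bytes:
  [0]=0xb0

b0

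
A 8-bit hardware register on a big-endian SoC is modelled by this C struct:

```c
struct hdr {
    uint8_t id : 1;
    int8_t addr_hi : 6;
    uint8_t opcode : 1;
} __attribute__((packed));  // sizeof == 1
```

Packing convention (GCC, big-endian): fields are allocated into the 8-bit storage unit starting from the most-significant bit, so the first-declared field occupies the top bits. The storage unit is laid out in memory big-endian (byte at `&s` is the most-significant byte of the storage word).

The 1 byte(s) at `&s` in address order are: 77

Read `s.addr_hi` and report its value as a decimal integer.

[0]=0x77 (big-endian) → word 0x77
id [7+:1] = (word>>7) & 0x1 = 0
addr_hi [1+:6] = (word>>1) & 0x3f = 59  ←
opcode [0+:1] = (word>>0) & 0x1 = 1
addr_hi signed 6b, MSB=1: 59 - 64 = -5

-5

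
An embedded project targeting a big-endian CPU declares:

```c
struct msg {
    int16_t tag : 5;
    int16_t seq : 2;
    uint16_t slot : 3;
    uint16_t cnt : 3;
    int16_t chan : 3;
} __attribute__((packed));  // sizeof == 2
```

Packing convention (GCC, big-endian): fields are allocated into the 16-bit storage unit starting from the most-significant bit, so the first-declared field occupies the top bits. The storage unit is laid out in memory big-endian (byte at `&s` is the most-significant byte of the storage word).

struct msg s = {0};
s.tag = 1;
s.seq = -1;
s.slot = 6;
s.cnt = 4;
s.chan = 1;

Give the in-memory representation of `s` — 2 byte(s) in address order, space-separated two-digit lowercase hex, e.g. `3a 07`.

tag:5 = 1 → 0x1 << 11 → word 0x0800
seq:2 = -1 → 0x3 << 9 → word 0x0e00
slot:3 = 6 → 0x6 << 6 → word 0x0f80
cnt:3 = 4 → 0x4 << 3 → word 0x0fa0
chan:3 = 1 → 0x1 << 0 → word 0x0fa1
word = 0x0fa1 → big-endian bytes:
  [0]=0x0f  [1]=0xa1

0f a1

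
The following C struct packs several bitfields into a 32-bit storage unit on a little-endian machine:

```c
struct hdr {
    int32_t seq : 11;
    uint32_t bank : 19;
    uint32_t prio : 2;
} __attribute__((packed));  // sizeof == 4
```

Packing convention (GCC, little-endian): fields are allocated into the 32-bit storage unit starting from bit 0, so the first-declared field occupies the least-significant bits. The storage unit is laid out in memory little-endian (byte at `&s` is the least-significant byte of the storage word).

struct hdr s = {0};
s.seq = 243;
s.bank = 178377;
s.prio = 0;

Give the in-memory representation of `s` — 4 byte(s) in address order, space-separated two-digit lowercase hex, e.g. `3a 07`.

f3 48 c6 15

seq (11b) val=243 bits=0xf3 at bit 0: 0x000000f3
bank (19b) val=178377 bits=0x2b8c9 at bit 11: 0x15c648f3
prio (2b) val=0 bits=0x0 at bit 30: 0x15c648f3
word = 0x15c648f3 → little-endian bytes:
  [0]=0xf3  [1]=0x48  [2]=0xc6  [3]=0x15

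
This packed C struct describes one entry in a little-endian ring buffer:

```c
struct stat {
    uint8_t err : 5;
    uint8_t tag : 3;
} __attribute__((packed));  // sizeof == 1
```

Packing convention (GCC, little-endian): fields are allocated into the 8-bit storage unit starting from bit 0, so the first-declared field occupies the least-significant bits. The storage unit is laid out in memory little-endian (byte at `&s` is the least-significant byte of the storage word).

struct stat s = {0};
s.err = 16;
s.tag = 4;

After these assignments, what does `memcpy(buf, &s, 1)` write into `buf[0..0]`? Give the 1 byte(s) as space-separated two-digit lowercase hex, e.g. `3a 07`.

90

err:5 = 16 → 0x10 << 0 → word 0x10
tag:3 = 4 → 0x4 << 5 → word 0x90
word = 0x90 → little-endian bytes:
  [0]=0x90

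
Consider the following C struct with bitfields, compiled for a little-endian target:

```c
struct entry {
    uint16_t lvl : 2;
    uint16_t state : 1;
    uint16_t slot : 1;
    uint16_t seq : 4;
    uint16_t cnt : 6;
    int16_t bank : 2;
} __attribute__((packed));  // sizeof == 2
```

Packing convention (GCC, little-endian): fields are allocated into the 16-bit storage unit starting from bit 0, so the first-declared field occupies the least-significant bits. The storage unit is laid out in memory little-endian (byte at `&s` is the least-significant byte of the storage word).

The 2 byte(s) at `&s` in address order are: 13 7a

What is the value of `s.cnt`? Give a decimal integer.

[0]=0x13 [1]=0x7a (little-endian) → word 0x7a13
lvl:2 @ bit 0 → (0x7a13>>0)&0x3 = 0x3
state:1 @ bit 2 → (0x7a13>>2)&0x1 = 0x0
slot:1 @ bit 3 → (0x7a13>>3)&0x1 = 0x0
seq:4 @ bit 4 → (0x7a13>>4)&0xf = 0x1
cnt:6 @ bit 8 → (0x7a13>>8)&0x3f = 0x3a  ←
bank:2 @ bit 14 → (0x7a13>>14)&0x3 = 0x1

58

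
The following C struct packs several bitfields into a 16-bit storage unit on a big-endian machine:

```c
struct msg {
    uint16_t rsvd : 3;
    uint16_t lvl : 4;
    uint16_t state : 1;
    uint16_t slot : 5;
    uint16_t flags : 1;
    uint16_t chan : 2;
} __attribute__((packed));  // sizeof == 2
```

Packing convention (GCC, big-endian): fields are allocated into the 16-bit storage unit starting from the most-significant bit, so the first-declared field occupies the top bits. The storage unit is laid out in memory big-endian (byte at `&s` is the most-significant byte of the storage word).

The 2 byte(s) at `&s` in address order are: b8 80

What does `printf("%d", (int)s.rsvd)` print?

5

[0]=0xb8 [1]=0x80 (big-endian) → word 0xb880
rsvd:3 @ bit 13 → (0xb880>>13)&0x7 = 0x5  ←
lvl:4 @ bit 9 → (0xb880>>9)&0xf = 0xc
state:1 @ bit 8 → (0xb880>>8)&0x1 = 0x0
slot:5 @ bit 3 → (0xb880>>3)&0x1f = 0x10
flags:1 @ bit 2 → (0xb880>>2)&0x1 = 0x0
chan:2 @ bit 0 → (0xb880>>0)&0x3 = 0x0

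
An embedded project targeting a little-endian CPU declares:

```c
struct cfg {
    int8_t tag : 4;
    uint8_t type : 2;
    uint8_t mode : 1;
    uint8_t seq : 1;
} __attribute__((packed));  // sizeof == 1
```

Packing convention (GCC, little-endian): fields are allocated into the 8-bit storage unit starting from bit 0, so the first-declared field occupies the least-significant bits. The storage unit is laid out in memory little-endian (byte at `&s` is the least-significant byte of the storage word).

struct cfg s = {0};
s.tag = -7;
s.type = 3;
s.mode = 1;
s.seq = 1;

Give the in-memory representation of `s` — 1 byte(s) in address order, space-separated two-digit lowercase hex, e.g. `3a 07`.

f9

[0+:4] tag=-7 & 0xf = 0x9; word=0x09
[4+:2] type=3 & 0x3 = 0x3; word=0x39
[6+:1] mode=1 & 0x1 = 0x1; word=0x79
[7+:1] seq=1 & 0x1 = 0x1; word=0xf9
word = 0xf9 → little-endian bytes:
  [0]=0xf9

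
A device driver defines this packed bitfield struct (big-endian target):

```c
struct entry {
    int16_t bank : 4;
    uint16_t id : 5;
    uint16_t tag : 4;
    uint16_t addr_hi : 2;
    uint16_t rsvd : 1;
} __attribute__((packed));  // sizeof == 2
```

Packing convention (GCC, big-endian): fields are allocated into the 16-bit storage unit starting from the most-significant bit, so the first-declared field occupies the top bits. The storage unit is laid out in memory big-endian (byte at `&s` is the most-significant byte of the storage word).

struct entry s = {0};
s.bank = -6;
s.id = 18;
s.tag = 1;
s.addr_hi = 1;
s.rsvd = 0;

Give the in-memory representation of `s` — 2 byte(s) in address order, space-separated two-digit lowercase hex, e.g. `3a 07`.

a9 0a

bank (4b) val=-6 bits=0xa at bit 12: 0xa000
id (5b) val=18 bits=0x12 at bit 7: 0xa900
tag (4b) val=1 bits=0x1 at bit 3: 0xa908
addr_hi (2b) val=1 bits=0x1 at bit 1: 0xa90a
rsvd (1b) val=0 bits=0x0 at bit 0: 0xa90a
word = 0xa90a → big-endian bytes:
  [0]=0xa9  [1]=0x0a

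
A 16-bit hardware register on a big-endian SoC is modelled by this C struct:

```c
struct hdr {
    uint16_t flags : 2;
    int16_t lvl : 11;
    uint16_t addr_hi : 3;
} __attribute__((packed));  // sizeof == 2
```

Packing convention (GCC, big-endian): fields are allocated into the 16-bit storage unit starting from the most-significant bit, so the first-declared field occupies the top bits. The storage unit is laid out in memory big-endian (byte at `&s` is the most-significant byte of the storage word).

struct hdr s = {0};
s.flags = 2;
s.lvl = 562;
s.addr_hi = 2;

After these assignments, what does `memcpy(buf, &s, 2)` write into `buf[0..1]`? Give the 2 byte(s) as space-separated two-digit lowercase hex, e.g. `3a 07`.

91 92

flags:2 = 2 → 0x2 << 14 → word 0x8000
lvl:11 = 562 → 0x232 << 3 → word 0x9190
addr_hi:3 = 2 → 0x2 << 0 → word 0x9192
word = 0x9192 → big-endian bytes:
  [0]=0x91  [1]=0x92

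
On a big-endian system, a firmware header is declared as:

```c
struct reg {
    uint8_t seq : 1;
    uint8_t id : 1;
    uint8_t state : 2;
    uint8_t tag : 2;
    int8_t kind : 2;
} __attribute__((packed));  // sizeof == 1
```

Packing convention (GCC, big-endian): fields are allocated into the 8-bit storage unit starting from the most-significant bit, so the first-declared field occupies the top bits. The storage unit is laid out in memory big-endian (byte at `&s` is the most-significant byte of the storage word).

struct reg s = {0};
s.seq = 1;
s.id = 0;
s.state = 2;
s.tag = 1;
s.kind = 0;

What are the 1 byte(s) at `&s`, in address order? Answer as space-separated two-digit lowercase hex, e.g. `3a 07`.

a4

seq (1b) val=1 bits=0x1 at bit 7: 0x80
id (1b) val=0 bits=0x0 at bit 6: 0x80
state (2b) val=2 bits=0x2 at bit 4: 0xa0
tag (2b) val=1 bits=0x1 at bit 2: 0xa4
kind (2b) val=0 bits=0x0 at bit 0: 0xa4
word = 0xa4 → big-endian bytes:
  [0]=0xa4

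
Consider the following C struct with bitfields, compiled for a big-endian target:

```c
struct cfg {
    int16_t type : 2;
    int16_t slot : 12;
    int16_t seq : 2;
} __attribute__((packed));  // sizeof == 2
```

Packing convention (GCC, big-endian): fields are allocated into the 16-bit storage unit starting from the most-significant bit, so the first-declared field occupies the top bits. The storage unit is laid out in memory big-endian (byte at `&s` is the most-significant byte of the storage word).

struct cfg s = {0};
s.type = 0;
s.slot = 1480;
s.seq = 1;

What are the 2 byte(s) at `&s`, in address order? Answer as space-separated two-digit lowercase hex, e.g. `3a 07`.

17 21

type:2 = 0 → 0x0 << 14 → word 0x0000
slot:12 = 1480 → 0x5c8 << 2 → word 0x1720
seq:2 = 1 → 0x1 << 0 → word 0x1721
word = 0x1721 → big-endian bytes:
  [0]=0x17  [1]=0x21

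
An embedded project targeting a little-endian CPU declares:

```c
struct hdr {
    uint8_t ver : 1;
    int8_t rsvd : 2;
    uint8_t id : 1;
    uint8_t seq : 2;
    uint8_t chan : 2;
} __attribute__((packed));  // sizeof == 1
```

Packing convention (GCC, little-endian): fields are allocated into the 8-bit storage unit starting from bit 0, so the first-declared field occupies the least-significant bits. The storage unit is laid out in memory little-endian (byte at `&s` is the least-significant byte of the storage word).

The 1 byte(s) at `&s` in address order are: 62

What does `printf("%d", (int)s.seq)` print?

2

[0]=0x62 (little-endian) → word 0x62
ver:1 @ bit 0 → (0x62>>0)&0x1 = 0x0
rsvd:2 @ bit 1 → (0x62>>1)&0x3 = 0x1
id:1 @ bit 3 → (0x62>>3)&0x1 = 0x0
seq:2 @ bit 4 → (0x62>>4)&0x3 = 0x2  ←
chan:2 @ bit 6 → (0x62>>6)&0x3 = 0x1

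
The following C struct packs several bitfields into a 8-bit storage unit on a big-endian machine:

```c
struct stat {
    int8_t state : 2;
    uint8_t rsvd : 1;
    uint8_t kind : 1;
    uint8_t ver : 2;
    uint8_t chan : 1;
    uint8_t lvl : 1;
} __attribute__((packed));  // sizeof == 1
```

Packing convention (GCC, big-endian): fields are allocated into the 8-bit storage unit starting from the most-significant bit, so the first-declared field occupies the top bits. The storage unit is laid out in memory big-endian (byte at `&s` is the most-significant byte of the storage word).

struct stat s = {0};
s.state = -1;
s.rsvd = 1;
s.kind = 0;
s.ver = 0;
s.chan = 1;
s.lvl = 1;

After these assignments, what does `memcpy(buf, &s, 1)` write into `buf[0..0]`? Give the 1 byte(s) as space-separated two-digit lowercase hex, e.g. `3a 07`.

e3

state:2 = -1 → 0x3 << 6 → word 0xc0
rsvd:1 = 1 → 0x1 << 5 → word 0xe0
kind:1 = 0 → 0x0 << 4 → word 0xe0
ver:2 = 0 → 0x0 << 2 → word 0xe0
chan:1 = 1 → 0x1 << 1 → word 0xe2
lvl:1 = 1 → 0x1 << 0 → word 0xe3
word = 0xe3 → big-endian bytes:
  [0]=0xe3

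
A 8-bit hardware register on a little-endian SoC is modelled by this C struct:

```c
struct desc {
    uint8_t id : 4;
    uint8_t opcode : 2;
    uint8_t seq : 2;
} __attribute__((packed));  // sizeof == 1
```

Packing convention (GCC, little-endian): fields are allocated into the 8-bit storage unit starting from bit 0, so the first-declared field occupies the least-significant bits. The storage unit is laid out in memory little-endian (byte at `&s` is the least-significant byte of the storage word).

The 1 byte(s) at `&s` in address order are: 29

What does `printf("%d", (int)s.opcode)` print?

2

[0]=0x29 (little-endian) → word 0x29
id:4 @ bit 0 → (0x29>>0)&0xf = 0x9
opcode:2 @ bit 4 → (0x29>>4)&0x3 = 0x2  ←
seq:2 @ bit 6 → (0x29>>6)&0x3 = 0x0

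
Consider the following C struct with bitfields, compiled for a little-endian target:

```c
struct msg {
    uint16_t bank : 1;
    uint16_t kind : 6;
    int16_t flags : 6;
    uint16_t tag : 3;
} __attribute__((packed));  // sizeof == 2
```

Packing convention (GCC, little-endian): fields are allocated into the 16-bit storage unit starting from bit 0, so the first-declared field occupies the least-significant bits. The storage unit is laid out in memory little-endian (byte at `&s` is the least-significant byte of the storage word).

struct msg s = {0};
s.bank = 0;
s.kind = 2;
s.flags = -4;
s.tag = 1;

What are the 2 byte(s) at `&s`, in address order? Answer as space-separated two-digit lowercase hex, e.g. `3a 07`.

bank:1 = 0 → 0x0 << 0 → word 0x0000
kind:6 = 2 → 0x2 << 1 → word 0x0004
flags:6 = -4 → 0x3c << 7 → word 0x1e04
tag:3 = 1 → 0x1 << 13 → word 0x3e04
word = 0x3e04 → little-endian bytes:
  [0]=0x04  [1]=0x3e

04 3e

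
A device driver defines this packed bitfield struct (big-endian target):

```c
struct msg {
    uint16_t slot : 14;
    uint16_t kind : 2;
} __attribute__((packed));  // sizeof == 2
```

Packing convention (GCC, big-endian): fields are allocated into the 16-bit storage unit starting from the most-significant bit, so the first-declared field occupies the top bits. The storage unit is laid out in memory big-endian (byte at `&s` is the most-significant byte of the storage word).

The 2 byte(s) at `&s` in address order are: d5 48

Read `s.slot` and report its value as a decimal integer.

[0]=0xd5 [1]=0x48 (big-endian) → word 0xd548
slot [2+:14] = (word>>2) & 0x3fff = 13650  ←
kind [0+:2] = (word>>0) & 0x3 = 0

13650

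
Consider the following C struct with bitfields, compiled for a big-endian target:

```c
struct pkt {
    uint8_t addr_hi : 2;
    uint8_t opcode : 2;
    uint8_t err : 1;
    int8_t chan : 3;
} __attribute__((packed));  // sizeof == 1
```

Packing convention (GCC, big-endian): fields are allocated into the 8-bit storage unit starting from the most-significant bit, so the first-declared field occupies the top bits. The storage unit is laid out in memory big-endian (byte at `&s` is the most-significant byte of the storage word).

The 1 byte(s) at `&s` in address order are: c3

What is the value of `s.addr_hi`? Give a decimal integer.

3

[0]=0xc3 (big-endian) → word 0xc3
addr_hi [6+:2] = (word>>6) & 0x3 = 3  ←
opcode [4+:2] = (word>>4) & 0x3 = 0
err [3+:1] = (word>>3) & 0x1 = 0
chan [0+:3] = (word>>0) & 0x7 = 3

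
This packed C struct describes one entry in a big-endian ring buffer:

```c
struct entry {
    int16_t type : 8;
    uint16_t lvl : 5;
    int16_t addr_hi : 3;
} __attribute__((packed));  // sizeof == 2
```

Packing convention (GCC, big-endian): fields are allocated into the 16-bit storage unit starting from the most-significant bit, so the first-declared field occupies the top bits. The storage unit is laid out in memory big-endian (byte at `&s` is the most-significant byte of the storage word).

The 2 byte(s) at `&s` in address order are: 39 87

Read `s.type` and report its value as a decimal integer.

57

[0]=0x39 [1]=0x87 (big-endian) → word 0x3987
type [8+:8] = (word>>8) & 0xff = 57  ←
lvl [3+:5] = (word>>3) & 0x1f = 16
addr_hi [0+:3] = (word>>0) & 0x7 = 7
type signed 8b, MSB=0: value = 57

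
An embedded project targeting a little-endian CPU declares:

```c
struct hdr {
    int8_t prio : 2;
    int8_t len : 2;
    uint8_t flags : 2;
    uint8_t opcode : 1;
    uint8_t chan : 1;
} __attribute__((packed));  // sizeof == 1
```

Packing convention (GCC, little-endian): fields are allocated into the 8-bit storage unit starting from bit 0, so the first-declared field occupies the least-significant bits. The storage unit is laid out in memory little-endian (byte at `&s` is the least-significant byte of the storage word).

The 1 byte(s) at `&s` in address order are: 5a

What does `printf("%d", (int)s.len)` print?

-2

[0]=0x5a (little-endian) → word 0x5a
prio [0+:2] = (word>>0) & 0x3 = 2
len [2+:2] = (word>>2) & 0x3 = 2  ←
flags [4+:2] = (word>>4) & 0x3 = 1
opcode [6+:1] = (word>>6) & 0x1 = 1
chan [7+:1] = (word>>7) & 0x1 = 0
len signed 2b, MSB=1: 2 - 4 = -2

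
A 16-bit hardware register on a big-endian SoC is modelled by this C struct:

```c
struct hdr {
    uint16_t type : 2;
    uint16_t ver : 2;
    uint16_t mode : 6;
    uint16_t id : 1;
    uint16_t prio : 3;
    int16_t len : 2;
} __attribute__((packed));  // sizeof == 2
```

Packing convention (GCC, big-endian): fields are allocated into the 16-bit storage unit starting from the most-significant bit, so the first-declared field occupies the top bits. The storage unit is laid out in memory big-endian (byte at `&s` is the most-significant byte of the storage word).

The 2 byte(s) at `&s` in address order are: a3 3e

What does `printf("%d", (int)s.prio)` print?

7

[0]=0xa3 [1]=0x3e (big-endian) → word 0xa33e
type [14+:2] = (word>>14) & 0x3 = 2
ver [12+:2] = (word>>12) & 0x3 = 2
mode [6+:6] = (word>>6) & 0x3f = 12
id [5+:1] = (word>>5) & 0x1 = 1
prio [2+:3] = (word>>2) & 0x7 = 7  ←
len [0+:2] = (word>>0) & 0x3 = 2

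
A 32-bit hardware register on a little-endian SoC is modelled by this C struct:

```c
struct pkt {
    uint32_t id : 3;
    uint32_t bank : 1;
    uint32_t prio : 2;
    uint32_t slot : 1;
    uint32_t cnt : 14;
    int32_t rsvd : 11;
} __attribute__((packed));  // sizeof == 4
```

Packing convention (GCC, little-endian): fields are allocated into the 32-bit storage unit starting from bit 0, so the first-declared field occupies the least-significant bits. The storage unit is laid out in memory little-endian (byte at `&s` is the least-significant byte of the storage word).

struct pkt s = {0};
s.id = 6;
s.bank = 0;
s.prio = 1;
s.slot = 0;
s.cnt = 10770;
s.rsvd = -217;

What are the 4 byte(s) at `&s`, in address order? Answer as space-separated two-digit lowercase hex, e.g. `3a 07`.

16 09 f5 e4

id:3 = 6 → 0x6 << 0 → word 0x00000006
bank:1 = 0 → 0x0 << 3 → word 0x00000006
prio:2 = 1 → 0x1 << 4 → word 0x00000016
slot:1 = 0 → 0x0 << 6 → word 0x00000016
cnt:14 = 10770 → 0x2a12 << 7 → word 0x00150916
rsvd:11 = -217 → 0x727 << 21 → word 0xe4f50916
word = 0xe4f50916 → little-endian bytes:
  [0]=0x16  [1]=0x09  [2]=0xf5  [3]=0xe4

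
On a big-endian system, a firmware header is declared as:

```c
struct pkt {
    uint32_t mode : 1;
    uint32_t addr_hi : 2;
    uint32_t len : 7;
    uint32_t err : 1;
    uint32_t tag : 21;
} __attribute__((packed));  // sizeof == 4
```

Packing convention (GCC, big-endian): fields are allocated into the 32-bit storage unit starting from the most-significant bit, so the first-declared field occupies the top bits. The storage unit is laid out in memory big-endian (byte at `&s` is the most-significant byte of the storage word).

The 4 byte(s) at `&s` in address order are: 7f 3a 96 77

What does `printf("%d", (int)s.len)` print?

124

[0]=0x7f [1]=0x3a [2]=0x96 [3]=0x77 (big-endian) → word 0x7f3a9677
mode [31+:1] = (word>>31) & 0x1 = 0
addr_hi [29+:2] = (word>>29) & 0x3 = 3
len [22+:7] = (word>>22) & 0x7f = 124  ←
err [21+:1] = (word>>21) & 0x1 = 1
tag [0+:21] = (word>>0) & 0x1fffff = 1742455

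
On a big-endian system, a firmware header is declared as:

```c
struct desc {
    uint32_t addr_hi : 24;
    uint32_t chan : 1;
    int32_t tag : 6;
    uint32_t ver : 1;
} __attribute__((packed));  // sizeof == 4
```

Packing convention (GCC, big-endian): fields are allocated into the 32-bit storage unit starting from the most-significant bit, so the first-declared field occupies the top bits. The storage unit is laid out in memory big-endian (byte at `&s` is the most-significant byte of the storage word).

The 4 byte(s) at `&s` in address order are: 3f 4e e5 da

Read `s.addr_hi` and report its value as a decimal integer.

[0]=0x3f [1]=0x4e [2]=0xe5 [3]=0xda (big-endian) → word 0x3f4ee5da
addr_hi:24 @ bit 8 → (0x3f4ee5da>>8)&0xffffff = 0x3f4ee5  ←
chan:1 @ bit 7 → (0x3f4ee5da>>7)&0x1 = 0x1
tag:6 @ bit 1 → (0x3f4ee5da>>1)&0x3f = 0x2d
ver:1 @ bit 0 → (0x3f4ee5da>>0)&0x1 = 0x0

4148965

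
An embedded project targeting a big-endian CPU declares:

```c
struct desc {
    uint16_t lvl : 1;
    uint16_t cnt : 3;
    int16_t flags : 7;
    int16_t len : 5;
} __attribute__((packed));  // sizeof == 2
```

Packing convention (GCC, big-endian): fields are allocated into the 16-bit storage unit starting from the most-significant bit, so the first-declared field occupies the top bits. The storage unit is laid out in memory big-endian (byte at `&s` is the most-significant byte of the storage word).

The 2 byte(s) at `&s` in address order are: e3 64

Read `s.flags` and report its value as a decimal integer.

[0]=0xe3 [1]=0x64 (big-endian) → word 0xe364
lvl:1 @ bit 15 → (0xe364>>15)&0x1 = 0x1
cnt:3 @ bit 12 → (0xe364>>12)&0x7 = 0x6
flags:7 @ bit 5 → (0xe364>>5)&0x7f = 0x1b  ←
len:5 @ bit 0 → (0xe364>>0)&0x1f = 0x4
flags signed 7b, MSB=0: value = 27

27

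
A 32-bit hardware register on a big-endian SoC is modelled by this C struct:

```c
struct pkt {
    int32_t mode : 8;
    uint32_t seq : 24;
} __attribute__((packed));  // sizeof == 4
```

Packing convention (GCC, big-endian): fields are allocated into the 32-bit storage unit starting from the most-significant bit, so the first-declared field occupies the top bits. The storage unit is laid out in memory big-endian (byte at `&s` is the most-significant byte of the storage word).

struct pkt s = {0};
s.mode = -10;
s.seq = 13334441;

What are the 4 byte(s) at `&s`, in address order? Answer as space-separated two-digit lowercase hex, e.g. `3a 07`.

[24+:8] mode=-10 & 0xff = 0xf6; word=0xf6000000
[0+:24] seq=13334441 & 0xffffff = 0xcb77a9; word=0xf6cb77a9
word = 0xf6cb77a9 → big-endian bytes:
  [0]=0xf6  [1]=0xcb  [2]=0x77  [3]=0xa9

f6 cb 77 a9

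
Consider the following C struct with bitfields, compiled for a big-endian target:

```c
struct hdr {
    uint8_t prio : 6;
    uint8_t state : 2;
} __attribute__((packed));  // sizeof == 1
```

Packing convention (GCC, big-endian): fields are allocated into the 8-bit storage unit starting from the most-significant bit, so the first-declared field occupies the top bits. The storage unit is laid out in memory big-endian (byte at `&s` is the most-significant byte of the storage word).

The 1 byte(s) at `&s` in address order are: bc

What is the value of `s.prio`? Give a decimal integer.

[0]=0xbc (big-endian) → word 0xbc
prio [2+:6] = (word>>2) & 0x3f = 47  ←
state [0+:2] = (word>>0) & 0x3 = 0

47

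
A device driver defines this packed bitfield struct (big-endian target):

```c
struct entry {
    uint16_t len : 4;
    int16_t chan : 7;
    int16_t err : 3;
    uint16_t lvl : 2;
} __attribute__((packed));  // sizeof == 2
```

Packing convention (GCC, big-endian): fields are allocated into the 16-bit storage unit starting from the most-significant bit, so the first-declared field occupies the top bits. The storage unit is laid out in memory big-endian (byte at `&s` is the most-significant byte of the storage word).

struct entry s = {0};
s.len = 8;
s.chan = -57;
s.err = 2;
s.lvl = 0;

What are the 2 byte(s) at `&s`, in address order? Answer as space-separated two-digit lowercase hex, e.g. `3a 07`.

88 e8

[12+:4] len=8 & 0xf = 0x8; word=0x8000
[5+:7] chan=-57 & 0x7f = 0x47; word=0x88e0
[2+:3] err=2 & 0x7 = 0x2; word=0x88e8
[0+:2] lvl=0 & 0x3 = 0x0; word=0x88e8
word = 0x88e8 → big-endian bytes:
  [0]=0x88  [1]=0xe8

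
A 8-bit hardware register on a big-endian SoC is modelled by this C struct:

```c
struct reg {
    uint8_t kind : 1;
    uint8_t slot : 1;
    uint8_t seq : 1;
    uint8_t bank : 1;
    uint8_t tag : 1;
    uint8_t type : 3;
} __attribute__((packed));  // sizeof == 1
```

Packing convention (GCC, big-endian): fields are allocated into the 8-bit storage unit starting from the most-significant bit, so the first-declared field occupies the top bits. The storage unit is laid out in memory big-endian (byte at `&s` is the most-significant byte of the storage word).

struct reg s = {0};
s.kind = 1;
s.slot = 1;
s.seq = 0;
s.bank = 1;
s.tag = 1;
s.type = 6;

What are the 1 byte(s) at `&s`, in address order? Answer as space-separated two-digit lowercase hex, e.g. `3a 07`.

de

kind:1 = 1 → 0x1 << 7 → word 0x80
slot:1 = 1 → 0x1 << 6 → word 0xc0
seq:1 = 0 → 0x0 << 5 → word 0xc0
bank:1 = 1 → 0x1 << 4 → word 0xd0
tag:1 = 1 → 0x1 << 3 → word 0xd8
type:3 = 6 → 0x6 << 0 → word 0xde
word = 0xde → big-endian bytes:
  [0]=0xde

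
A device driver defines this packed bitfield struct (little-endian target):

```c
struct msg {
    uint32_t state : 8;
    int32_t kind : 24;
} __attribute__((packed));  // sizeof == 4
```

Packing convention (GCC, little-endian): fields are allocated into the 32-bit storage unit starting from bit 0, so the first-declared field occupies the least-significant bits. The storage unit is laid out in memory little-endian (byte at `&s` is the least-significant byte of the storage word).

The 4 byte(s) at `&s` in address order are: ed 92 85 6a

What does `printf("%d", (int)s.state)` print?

[0]=0xed [1]=0x92 [2]=0x85 [3]=0x6a (little-endian) → word 0x6a8592ed
state:8 @ bit 0 → (0x6a8592ed>>0)&0xff = 0xed  ←
kind:24 @ bit 8 → (0x6a8592ed>>8)&0xffffff = 0x6a8592

237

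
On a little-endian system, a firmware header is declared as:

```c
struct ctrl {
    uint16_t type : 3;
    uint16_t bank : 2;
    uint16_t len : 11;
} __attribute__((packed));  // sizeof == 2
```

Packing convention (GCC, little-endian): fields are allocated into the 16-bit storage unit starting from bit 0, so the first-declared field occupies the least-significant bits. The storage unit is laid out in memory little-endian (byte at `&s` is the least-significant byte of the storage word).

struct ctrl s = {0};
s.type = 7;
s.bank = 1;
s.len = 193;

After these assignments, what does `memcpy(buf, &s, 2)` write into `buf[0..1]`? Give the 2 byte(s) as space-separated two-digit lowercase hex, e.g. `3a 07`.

type (3b) val=7 bits=0x7 at bit 0: 0x0007
bank (2b) val=1 bits=0x1 at bit 3: 0x000f
len (11b) val=193 bits=0xc1 at bit 5: 0x182f
word = 0x182f → little-endian bytes:
  [0]=0x2f  [1]=0x18

2f 18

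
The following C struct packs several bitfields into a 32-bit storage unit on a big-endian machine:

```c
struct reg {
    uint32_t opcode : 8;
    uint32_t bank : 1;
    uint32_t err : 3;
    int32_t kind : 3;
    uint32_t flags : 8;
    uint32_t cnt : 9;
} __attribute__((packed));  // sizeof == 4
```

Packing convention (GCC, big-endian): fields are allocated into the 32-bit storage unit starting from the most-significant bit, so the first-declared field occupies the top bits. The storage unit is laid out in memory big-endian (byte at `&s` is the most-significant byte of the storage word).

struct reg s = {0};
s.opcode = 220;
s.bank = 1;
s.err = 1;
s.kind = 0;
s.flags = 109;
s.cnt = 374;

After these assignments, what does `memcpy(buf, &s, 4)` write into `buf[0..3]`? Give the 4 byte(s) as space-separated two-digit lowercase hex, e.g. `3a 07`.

dc 90 db 76

[24+:8] opcode=220 & 0xff = 0xdc; word=0xdc000000
[23+:1] bank=1 & 0x1 = 0x1; word=0xdc800000
[20+:3] err=1 & 0x7 = 0x1; word=0xdc900000
[17+:3] kind=0 & 0x7 = 0x0; word=0xdc900000
[9+:8] flags=109 & 0xff = 0x6d; word=0xdc90da00
[0+:9] cnt=374 & 0x1ff = 0x176; word=0xdc90db76
word = 0xdc90db76 → big-endian bytes:
  [0]=0xdc  [1]=0x90  [2]=0xdb  [3]=0x76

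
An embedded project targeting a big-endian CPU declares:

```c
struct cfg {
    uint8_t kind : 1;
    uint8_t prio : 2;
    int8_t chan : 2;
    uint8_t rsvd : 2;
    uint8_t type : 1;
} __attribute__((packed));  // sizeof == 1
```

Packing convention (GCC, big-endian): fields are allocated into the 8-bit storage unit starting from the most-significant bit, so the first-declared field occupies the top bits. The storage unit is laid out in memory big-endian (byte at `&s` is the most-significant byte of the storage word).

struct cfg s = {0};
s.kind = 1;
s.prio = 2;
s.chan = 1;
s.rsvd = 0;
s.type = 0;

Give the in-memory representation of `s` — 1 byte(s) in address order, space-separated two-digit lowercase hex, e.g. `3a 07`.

kind:1 = 1 → 0x1 << 7 → word 0x80
prio:2 = 2 → 0x2 << 5 → word 0xc0
chan:2 = 1 → 0x1 << 3 → word 0xc8
rsvd:2 = 0 → 0x0 << 1 → word 0xc8
type:1 = 0 → 0x0 << 0 → word 0xc8
word = 0xc8 → big-endian bytes:
  [0]=0xc8

c8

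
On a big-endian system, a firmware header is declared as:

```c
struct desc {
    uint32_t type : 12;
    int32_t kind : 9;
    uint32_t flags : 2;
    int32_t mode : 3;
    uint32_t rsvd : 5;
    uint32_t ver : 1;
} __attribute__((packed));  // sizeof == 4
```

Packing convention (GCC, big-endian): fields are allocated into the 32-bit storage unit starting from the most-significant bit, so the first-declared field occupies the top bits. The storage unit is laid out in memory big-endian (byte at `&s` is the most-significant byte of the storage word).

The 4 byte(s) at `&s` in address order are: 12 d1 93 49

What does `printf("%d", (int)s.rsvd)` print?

4

[0]=0x12 [1]=0xd1 [2]=0x93 [3]=0x49 (big-endian) → word 0x12d19349
type [20+:12] = (word>>20) & 0xfff = 301
kind [11+:9] = (word>>11) & 0x1ff = 50
flags [9+:2] = (word>>9) & 0x3 = 1
mode [6+:3] = (word>>6) & 0x7 = 5
rsvd [1+:5] = (word>>1) & 0x1f = 4  ←
ver [0+:1] = (word>>0) & 0x1 = 1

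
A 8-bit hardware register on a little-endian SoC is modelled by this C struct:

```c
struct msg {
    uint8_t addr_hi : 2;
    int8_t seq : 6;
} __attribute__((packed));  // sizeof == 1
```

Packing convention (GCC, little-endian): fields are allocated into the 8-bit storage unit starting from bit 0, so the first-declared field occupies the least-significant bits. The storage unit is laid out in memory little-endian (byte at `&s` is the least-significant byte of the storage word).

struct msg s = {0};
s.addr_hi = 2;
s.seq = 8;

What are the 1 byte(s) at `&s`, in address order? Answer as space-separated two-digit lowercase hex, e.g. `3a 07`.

addr_hi:2 = 2 → 0x2 << 0 → word 0x02
seq:6 = 8 → 0x8 << 2 → word 0x22
word = 0x22 → little-endian bytes:
  [0]=0x22

22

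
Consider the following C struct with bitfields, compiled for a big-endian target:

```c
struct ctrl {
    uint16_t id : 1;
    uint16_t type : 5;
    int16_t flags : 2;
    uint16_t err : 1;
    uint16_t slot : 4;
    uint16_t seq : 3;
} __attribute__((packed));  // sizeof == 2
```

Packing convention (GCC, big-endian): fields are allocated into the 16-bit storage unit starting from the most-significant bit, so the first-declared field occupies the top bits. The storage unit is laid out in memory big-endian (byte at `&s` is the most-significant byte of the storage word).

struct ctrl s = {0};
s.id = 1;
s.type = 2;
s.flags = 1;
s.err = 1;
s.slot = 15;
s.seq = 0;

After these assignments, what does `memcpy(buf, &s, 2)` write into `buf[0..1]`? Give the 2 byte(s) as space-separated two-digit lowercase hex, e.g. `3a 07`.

id (1b) val=1 bits=0x1 at bit 15: 0x8000
type (5b) val=2 bits=0x2 at bit 10: 0x8800
flags (2b) val=1 bits=0x1 at bit 8: 0x8900
err (1b) val=1 bits=0x1 at bit 7: 0x8980
slot (4b) val=15 bits=0xf at bit 3: 0x89f8
seq (3b) val=0 bits=0x0 at bit 0: 0x89f8
word = 0x89f8 → big-endian bytes:
  [0]=0x89  [1]=0xf8

89 f8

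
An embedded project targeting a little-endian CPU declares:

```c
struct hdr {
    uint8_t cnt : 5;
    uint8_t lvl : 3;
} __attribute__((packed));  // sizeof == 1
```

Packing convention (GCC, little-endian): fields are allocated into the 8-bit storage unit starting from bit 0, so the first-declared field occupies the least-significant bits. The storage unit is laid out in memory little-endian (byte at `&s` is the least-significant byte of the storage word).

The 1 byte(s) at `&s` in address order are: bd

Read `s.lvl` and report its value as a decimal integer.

5

[0]=0xbd (little-endian) → word 0xbd
cnt:5 @ bit 0 → (0xbd>>0)&0x1f = 0x1d
lvl:3 @ bit 5 → (0xbd>>5)&0x7 = 0x5  ←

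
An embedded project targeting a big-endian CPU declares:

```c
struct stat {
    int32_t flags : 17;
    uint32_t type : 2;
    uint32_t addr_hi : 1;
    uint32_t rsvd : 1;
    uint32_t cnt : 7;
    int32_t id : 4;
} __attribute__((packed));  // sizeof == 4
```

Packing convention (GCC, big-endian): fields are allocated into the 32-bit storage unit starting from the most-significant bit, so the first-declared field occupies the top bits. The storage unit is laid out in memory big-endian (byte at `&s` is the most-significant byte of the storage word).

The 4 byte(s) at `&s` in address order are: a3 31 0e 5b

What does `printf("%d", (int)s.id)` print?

-5

[0]=0xa3 [1]=0x31 [2]=0x0e [3]=0x5b (big-endian) → word 0xa3310e5b
flags [15+:17] = (word>>15) & 0x1ffff = 83554
type [13+:2] = (word>>13) & 0x3 = 0
addr_hi [12+:1] = (word>>12) & 0x1 = 0
rsvd [11+:1] = (word>>11) & 0x1 = 1
cnt [4+:7] = (word>>4) & 0x7f = 101
id [0+:4] = (word>>0) & 0xf = 11  ←
id signed 4b, MSB=1: 11 - 16 = -5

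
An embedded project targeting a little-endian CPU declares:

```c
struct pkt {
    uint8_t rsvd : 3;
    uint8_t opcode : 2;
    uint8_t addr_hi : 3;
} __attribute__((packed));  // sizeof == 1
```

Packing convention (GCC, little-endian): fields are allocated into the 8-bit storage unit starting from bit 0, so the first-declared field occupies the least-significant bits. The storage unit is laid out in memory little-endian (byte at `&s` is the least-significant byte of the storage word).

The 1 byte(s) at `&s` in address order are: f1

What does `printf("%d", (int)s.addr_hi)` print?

[0]=0xf1 (little-endian) → word 0xf1
rsvd [0+:3] = (word>>0) & 0x7 = 1
opcode [3+:2] = (word>>3) & 0x3 = 2
addr_hi [5+:3] = (word>>5) & 0x7 = 7  ←

7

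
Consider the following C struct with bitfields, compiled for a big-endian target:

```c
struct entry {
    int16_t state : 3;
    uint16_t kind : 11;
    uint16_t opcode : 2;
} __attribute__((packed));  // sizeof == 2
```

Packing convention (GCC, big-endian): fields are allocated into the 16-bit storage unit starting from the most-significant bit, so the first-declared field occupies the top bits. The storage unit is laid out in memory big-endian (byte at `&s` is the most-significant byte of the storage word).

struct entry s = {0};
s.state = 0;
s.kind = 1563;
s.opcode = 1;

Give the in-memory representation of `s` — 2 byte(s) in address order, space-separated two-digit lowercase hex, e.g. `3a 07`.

state (3b) val=0 bits=0x0 at bit 13: 0x0000
kind (11b) val=1563 bits=0x61b at bit 2: 0x186c
opcode (2b) val=1 bits=0x1 at bit 0: 0x186d
word = 0x186d → big-endian bytes:
  [0]=0x18  [1]=0x6d

18 6d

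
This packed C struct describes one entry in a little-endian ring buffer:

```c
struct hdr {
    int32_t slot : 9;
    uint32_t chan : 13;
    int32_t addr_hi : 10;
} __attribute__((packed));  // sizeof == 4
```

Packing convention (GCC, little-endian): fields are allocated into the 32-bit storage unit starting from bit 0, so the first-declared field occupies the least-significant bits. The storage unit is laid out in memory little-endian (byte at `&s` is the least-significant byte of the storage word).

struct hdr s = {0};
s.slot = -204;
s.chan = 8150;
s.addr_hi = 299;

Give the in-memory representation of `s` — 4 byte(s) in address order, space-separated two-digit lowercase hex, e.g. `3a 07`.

34 ad ff 4a

slot (9b) val=-204 bits=0x134 at bit 0: 0x00000134
chan (13b) val=8150 bits=0x1fd6 at bit 9: 0x003fad34
addr_hi (10b) val=299 bits=0x12b at bit 22: 0x4affad34
word = 0x4affad34 → little-endian bytes:
  [0]=0x34  [1]=0xad  [2]=0xff  [3]=0x4a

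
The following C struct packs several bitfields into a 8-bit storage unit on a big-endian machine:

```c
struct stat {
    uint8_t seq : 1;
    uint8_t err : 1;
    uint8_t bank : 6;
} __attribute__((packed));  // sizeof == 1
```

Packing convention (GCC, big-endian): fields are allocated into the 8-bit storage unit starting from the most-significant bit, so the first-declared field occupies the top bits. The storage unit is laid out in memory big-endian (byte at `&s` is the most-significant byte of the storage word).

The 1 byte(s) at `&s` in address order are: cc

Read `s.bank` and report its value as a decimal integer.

[0]=0xcc (big-endian) → word 0xcc
seq:1 @ bit 7 → (0xcc>>7)&0x1 = 0x1
err:1 @ bit 6 → (0xcc>>6)&0x1 = 0x1
bank:6 @ bit 0 → (0xcc>>0)&0x3f = 0xc  ←

12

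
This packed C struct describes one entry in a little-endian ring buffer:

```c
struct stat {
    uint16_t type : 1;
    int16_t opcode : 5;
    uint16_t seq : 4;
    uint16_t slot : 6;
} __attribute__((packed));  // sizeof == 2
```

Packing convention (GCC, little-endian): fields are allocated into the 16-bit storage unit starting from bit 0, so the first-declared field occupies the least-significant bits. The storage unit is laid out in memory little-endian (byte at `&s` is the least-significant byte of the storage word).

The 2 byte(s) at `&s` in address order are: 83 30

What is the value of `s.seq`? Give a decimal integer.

[0]=0x83 [1]=0x30 (little-endian) → word 0x3083
type:1 @ bit 0 → (0x3083>>0)&0x1 = 0x1
opcode:5 @ bit 1 → (0x3083>>1)&0x1f = 0x1
seq:4 @ bit 6 → (0x3083>>6)&0xf = 0x2  ←
slot:6 @ bit 10 → (0x3083>>10)&0x3f = 0xc

2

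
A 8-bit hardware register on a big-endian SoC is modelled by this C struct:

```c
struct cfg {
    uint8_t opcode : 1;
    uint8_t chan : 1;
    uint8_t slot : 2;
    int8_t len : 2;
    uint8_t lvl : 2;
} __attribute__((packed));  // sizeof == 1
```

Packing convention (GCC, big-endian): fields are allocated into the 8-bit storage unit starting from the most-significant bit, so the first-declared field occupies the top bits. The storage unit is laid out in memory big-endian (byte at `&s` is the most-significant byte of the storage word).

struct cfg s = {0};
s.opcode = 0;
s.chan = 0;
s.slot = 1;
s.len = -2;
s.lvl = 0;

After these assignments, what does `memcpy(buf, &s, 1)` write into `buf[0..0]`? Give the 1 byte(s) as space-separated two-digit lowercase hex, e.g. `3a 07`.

18

[7+:1] opcode=0 & 0x1 = 0x0; word=0x00
[6+:1] chan=0 & 0x1 = 0x0; word=0x00
[4+:2] slot=1 & 0x3 = 0x1; word=0x10
[2+:2] len=-2 & 0x3 = 0x2; word=0x18
[0+:2] lvl=0 & 0x3 = 0x0; word=0x18
word = 0x18 → big-endian bytes:
  [0]=0x18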